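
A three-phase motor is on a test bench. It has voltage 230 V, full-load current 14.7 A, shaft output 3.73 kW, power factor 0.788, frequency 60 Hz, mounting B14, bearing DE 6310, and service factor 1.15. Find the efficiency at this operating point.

80.8 %

P_out = 3.73 kW = 3730 W
P_in = √3·V_L·I_L·cosφ = 1.732 × 230 × 14.7 × 0.788 = 4614 W
η = P_out / P_in = 3730 / 4614 = 0.808 = 80.8%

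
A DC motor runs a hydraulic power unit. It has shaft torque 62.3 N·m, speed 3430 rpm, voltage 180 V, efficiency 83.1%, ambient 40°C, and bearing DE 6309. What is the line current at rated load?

150 A

ω = 2π×3430/60 = 359.2 rad/s; P_out = τω = 62.3 × 359.2 = 22378 W
P_in = P_out / η = 22378 / 0.831 = 26929 W
I = P_in / V = 26929 / 180 = 150 A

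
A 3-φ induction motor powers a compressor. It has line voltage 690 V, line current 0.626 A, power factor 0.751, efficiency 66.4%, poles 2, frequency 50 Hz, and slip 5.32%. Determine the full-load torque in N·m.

1.25 N·m

P_in = √3·V·I·cosφ = 1.732 × 690 × 0.626 × 0.751 = 562 W
P_out = η·P_in = 0.664 × 562 = 373 W
n_s = 120×50/2 = 3000 rpm; n = 3000×(1−0.0532) = 2840 rpm
ω = 2π×2840/60 = 297.4 rad/s
τ = P_out/ω = 373/297.4 = 1.25 N·m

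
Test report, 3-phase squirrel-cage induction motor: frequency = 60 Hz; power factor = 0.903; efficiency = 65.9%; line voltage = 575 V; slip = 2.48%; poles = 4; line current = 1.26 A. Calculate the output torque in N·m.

P_in = √3·V·I·cosφ = 1.732 × 575 × 1.26 × 0.903 = 1133 W
P_out = η·P_in = 0.659 × 1133 = 747 W
n_s = 120×60/4 = 1800 rpm; n = 1800×(1−0.0248) = 1755 rpm
ω = 2π×1755/60 = 183.8 rad/s
τ = P_out/ω = 747/183.8 = 4.06 N·m

4.06 N·m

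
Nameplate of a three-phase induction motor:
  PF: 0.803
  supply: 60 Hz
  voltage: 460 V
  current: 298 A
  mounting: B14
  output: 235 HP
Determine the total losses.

15300 W

P_in = √3·V·I·cosφ = 1.732×460×298×0.803 = 190650 W
P_out = 235×746 = 175310 W
Losses = P_in − P_out = 190650 − 175310 = 15340 W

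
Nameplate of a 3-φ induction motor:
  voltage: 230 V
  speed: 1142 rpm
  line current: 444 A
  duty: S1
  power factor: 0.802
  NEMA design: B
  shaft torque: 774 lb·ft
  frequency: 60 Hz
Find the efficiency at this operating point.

τ = 774 lb·ft × 1.356 = 1050 N·m
ω = 2π × 1142/60 = 119.6 rad/s; P_out = τω = 1050 × 119.6 = 125580 W
P_in = √3·V_L·I_L·cosφ = 1.732 × 230 × 444 × 0.802 = 141851 W
η = P_out / P_in = 125580 / 141851 = 0.885 = 88.5%

88.5 %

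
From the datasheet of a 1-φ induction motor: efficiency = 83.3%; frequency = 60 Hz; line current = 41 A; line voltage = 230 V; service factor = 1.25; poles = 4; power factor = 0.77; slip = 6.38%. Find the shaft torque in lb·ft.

25.3 lb·ft

P_in = V·I·cosφ = 230 × 41 × 0.77 = 7261 W
P_out = η·P_in = 0.833 × 7261 = 6048 W
n_s = 120×60/4 = 1800 rpm; n = 1800×(1−0.0638) = 1685 rpm
ω = 2π×1685/60 = 176.5 rad/s
τ = P_out/ω = 6048/176.5 = 34.27 N·m
In lb·ft: 34.27/1.356 = 25.3 lb·ft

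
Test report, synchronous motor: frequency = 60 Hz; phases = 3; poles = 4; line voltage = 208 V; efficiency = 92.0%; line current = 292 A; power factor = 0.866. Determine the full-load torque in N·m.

445 N·m

P_in = √3·V·I·cosφ = 1.732 × 208 × 292 × 0.866 = 91099 W
P_out = η·P_in = 0.92 × 91099 = 83811 W
n = n_s = 120×60/4 = 1800 rpm (synchronous)
ω = 2π×1800/60 = 188.5 rad/s
τ = P_out/ω = 83811/188.5 = 445 N·m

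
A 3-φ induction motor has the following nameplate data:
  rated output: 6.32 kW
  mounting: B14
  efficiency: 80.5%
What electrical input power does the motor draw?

P_out = 6320 W
P_in = P_out/η = 6320/0.805 = 7851 W = 7.85 kW

7.85 kW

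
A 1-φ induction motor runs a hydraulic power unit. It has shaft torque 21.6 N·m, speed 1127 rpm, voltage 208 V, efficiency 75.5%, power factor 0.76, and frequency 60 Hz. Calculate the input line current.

ω = 2π×1127/60 = 118 rad/s; P_out = τω = 21.6 × 118 = 2549 W
P_in = P_out / η = 2549 / 0.755 = 3376 W
I = P_in / (V·cosφ) = 3376 / (208 × 0.76) = 21.4 A

21.4 A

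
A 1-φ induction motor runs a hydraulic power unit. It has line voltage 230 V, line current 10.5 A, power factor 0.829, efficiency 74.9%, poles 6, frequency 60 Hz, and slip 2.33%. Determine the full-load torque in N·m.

P_in = V·I·cosφ = 230 × 10.5 × 0.829 = 2002 W
P_out = η·P_in = 0.749 × 2002 = 1499 W
n_s = 120×60/6 = 1200 rpm; n = 1200×(1−0.0233) = 1172 rpm
ω = 2π×1172/60 = 122.7 rad/s
τ = P_out/ω = 1499/122.7 = 12.2 N·m

12.2 N·m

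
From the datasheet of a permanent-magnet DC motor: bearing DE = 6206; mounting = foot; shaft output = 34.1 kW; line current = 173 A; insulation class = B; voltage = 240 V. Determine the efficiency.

82.1 %

P_out = 34.1 kW = 34100 W
P_in = V·I = 240 × 173 = 41520 W
η = P_out / P_in = 34100 / 41520 = 0.821 = 82.1%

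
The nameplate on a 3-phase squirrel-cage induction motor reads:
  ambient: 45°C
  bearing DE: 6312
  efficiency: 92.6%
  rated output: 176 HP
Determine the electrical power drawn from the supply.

142 kW

P_out = 176 × 746 = 131296 W
P_in = P_out/η = 131296/0.926 = 141788 W = 142 kW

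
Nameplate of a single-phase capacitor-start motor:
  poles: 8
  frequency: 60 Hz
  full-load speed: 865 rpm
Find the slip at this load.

3.89 %

n_s = 120f/p = 120×60/8 = 900 rpm
s = (n_s − n)/n_s = (900 − 865)/900 = 0.0389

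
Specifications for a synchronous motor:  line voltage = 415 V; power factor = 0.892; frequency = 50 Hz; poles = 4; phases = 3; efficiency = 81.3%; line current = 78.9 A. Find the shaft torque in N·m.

P_in = √3·V·I·cosφ = 1.732 × 415 × 78.9 × 0.892 = 50587 W
P_out = η·P_in = 0.813 × 50587 = 41127 W
n = n_s = 120×50/4 = 1500 rpm (synchronous)
ω = 2π×1500/60 = 157.1 rad/s
τ = P_out/ω = 41127/157.1 = 262 N·m

262 N·m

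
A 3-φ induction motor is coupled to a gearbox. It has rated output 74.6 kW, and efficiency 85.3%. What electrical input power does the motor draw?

P_out = 74600 W
P_in = P_out/η = 74600/0.853 = 87456 W = 87.5 kW

87.5 kW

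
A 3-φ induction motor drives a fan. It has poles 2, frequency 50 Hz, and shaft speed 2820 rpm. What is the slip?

6.00 %

n_s = 120f/p = 120×50/2 = 3000 rpm
s = (n_s − n)/n_s = (3000 − 2820)/3000 = 0.0600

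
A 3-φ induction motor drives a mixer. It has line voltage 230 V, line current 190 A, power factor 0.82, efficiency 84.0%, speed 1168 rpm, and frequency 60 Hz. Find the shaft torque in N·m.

P_in = √3·V·I·cosφ = 1.732 × 230 × 190 × 0.82 = 62064 W
P_out = η·P_in = 0.84 × 62064 = 52134 W
n = 1168 rpm
ω = 2π×1168/60 = 122.3 rad/s
τ = P_out/ω = 52134/122.3 = 426 N·m

426 N·m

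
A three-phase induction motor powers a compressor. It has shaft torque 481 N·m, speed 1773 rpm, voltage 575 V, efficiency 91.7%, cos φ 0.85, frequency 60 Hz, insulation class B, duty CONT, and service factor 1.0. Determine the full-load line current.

ω = 2π×1773/60 = 185.7 rad/s; P_out = τω = 481 × 185.7 = 89322 W
P_in = P_out / η = 89322 / 0.917 = 97407 W
I_L = P_in / (√3·V_L·cosφ) = 97407 / (1.732 × 575 × 0.85) = 115 A

115 A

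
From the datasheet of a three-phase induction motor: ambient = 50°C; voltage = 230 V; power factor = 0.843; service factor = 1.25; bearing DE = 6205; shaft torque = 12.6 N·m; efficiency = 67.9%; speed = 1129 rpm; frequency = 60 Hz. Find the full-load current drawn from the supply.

ω = 2π×1129/60 = 118.2 rad/s; P_out = τω = 12.6 × 118.2 = 1489 W
P_in = P_out / η = 1489 / 0.679 = 2193 W
I_L = P_in / (√3·V_L·cosφ) = 2193 / (1.732 × 230 × 0.843) = 6.53 A

6.53 A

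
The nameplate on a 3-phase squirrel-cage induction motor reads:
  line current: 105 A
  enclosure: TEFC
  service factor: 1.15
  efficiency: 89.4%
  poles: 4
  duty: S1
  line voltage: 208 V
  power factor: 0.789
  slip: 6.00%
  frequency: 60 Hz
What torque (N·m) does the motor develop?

P_in = √3·V·I·cosφ = 1.732 × 208 × 105 × 0.789 = 29845 W
P_out = η·P_in = 0.894 × 29845 = 26681 W
n_s = 120×60/4 = 1800 rpm; n = 1800×(1−0.06) = 1692 rpm
ω = 2π×1692/60 = 177.2 rad/s
τ = P_out/ω = 26681/177.2 = 151 N·m

151 N·m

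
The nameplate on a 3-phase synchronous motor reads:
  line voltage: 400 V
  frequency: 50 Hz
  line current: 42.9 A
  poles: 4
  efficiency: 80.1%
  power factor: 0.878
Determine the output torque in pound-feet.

98.1 lb·ft

P_in = √3·V·I·cosφ = 1.732 × 400 × 42.9 × 0.878 = 26095 W
P_out = η·P_in = 0.801 × 26095 = 20902 W
n = n_s = 120×50/4 = 1500 rpm (synchronous)
ω = 2π×1500/60 = 157.1 rad/s
τ = P_out/ω = 20902/157.1 = 133 N·m
In lb·ft: 133/1.356 = 98.1 lb·ft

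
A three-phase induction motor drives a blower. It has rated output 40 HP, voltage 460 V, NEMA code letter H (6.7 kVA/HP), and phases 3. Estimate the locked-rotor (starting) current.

336 A

S_LR = 6.7 × 40 = 268 kVA
I_LR = S_LR/(√3·V_L) = 268000/(1.732×460) = 336 A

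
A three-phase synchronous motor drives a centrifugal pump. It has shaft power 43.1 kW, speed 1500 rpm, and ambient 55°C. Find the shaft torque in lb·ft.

202 lb·ft

ω = 2π × 1500/60 = 157.1 rad/s
τ = P/ω = 43100/157.1 = 274.3 N·m
In lb·ft: 274.3/1.356 = 202 lb·ft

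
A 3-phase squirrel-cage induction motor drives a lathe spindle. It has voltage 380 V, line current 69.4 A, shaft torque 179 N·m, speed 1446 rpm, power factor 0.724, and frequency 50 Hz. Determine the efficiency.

82.0 %

ω = 2π × 1446/60 = 151.4 rad/s; P_out = τω = 179 × 151.4 = 27101 W
P_in = √3·V_L·I_L·cosφ = 1.732 × 380 × 69.4 × 0.724 = 33070 W
η = P_out / P_in = 27101 / 33070 = 0.820 = 82.0%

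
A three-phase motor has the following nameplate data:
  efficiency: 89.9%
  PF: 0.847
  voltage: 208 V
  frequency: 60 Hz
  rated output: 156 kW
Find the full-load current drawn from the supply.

P_out = 156 kW = 156000 W
P_in = P_out / η = 156000 / 0.899 = 173526 W
I_L = P_in / (√3·V_L·cosφ) = 173526 / (1.732 × 208 × 0.847) = 569 A

569 A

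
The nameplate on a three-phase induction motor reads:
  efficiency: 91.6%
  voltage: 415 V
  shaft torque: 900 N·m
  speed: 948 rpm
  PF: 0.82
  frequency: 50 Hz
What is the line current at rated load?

ω = 2π×948/60 = 99.27 rad/s; P_out = τω = 900 × 99.27 = 89343 W
P_in = P_out / η = 89343 / 0.916 = 97536 W
I_L = P_in / (√3·V_L·cosφ) = 97536 / (1.732 × 415 × 0.82) = 165 A

165 A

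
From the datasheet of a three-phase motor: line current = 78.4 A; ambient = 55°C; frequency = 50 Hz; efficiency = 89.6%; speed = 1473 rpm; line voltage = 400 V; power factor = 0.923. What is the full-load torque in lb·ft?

P_in = √3·V·I·cosφ = 1.732 × 400 × 78.4 × 0.923 = 50133 W
P_out = η·P_in = 0.896 × 50133 = 44919 W
n = 1473 rpm
ω = 2π×1473/60 = 154.3 rad/s
τ = P_out/ω = 44919/154.3 = 291.1 N·m
In lb·ft: 291.1/1.356 = 215 lb·ft

215 lb·ft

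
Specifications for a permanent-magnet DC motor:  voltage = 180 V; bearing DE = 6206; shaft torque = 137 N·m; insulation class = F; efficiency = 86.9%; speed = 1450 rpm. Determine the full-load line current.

ω = 2π×1450/60 = 151.8 rad/s; P_out = τω = 137 × 151.8 = 20797 W
P_in = P_out / η = 20797 / 0.869 = 23932 W
I = P_in / V = 23932 / 180 = 133 A

133 A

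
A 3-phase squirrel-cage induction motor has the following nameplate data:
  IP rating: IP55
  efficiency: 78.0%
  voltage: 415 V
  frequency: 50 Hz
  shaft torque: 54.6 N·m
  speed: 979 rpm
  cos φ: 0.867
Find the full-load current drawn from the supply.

11.5 A

ω = 2π×979/60 = 102.5 rad/s; P_out = τω = 54.6 × 102.5 = 5597 W
P_in = P_out / η = 5597 / 0.780 = 7176 W
I_L = P_in / (√3·V_L·cosφ) = 7176 / (1.732 × 415 × 0.867) = 11.5 A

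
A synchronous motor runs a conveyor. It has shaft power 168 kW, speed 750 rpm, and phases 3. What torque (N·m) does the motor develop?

ω = 2π × 750/60 = 78.54 rad/s
τ = P/ω = 168000/78.54 = 2140 N·m

2140 N·m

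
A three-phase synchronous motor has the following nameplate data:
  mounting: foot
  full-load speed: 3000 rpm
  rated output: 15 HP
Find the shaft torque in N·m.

35.6 N·m

P_out = 15 × 746 = 11190 W
ω = 2π × 3000/60 = 314.2 rad/s
τ = P_out/ω = 11190/314.2 = 35.6 N·m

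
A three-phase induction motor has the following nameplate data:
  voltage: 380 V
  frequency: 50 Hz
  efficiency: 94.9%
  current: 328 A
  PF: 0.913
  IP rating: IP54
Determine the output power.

P_in = √3·V·I·cosφ = 1.732 × 380 × 328 × 0.913 = 197095 W
P_out = η·P_in = 0.949 × 197095 = 187043 W

187 kW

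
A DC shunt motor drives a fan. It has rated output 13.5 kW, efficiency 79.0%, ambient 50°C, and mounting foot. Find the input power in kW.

P_out = 13500 W
P_in = P_out/η = 13500/0.79 = 17089 W = 17.1 kW

17.1 kW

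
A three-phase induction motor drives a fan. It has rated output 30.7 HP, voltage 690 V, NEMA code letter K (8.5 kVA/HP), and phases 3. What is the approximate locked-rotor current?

S_LR = 8.5 × 30.7 = 260.95 kVA
I_LR = S_LR/(√3·V_L) = 260950/(1.732×690) = 218 A

218 A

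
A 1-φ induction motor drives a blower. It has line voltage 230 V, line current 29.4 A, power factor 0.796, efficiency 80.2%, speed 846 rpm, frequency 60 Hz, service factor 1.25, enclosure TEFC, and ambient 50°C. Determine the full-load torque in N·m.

P_in = V·I·cosφ = 230 × 29.4 × 0.796 = 5383 W
P_out = η·P_in = 0.802 × 5383 = 4317 W
n = 846 rpm
ω = 2π×846/60 = 88.59 rad/s
τ = P_out/ω = 4317/88.59 = 48.7 N·m

48.7 N·m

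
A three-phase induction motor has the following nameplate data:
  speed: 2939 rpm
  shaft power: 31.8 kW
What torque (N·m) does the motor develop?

103 N·m

ω = 2π × 2939/60 = 307.8 rad/s
τ = P/ω = 31800/307.8 = 103 N·m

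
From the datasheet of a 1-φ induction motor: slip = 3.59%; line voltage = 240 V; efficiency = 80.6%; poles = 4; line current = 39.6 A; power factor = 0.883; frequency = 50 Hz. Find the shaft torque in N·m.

P_in = V·I·cosφ = 240 × 39.6 × 0.883 = 8392 W
P_out = η·P_in = 0.806 × 8392 = 6764 W
n_s = 120×50/4 = 1500 rpm; n = 1500×(1−0.0359) = 1446 rpm
ω = 2π×1446/60 = 151.4 rad/s
τ = P_out/ω = 6764/151.4 = 44.7 N·m

44.7 N·m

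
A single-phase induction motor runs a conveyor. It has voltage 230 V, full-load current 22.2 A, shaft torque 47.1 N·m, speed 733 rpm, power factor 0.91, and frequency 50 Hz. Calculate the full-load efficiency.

ω = 2π × 733/60 = 76.76 rad/s; P_out = τω = 47.1 × 76.76 = 3615 W
P_in = V·I·cosφ = 230 × 22.2 × 0.91 = 4646 W
η = P_out / P_in = 3615 / 4646 = 0.778 = 77.8%

77.8 %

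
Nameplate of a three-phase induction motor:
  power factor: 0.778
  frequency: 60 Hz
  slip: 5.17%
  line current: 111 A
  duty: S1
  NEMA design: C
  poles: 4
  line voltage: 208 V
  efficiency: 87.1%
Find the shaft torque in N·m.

P_in = √3·V·I·cosφ = 1.732 × 208 × 111 × 0.778 = 31111 W
P_out = η·P_in = 0.871 × 31111 = 27098 W
n_s = 120×60/4 = 1800 rpm; n = 1800×(1−0.0517) = 1707 rpm
ω = 2π×1707/60 = 178.8 rad/s
τ = P_out/ω = 27098/178.8 = 152 N·m

152 N·m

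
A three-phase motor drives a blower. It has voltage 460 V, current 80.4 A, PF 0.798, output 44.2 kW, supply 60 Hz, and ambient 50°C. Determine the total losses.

P_in = √3·V·I·cosφ = 1.732×460×80.4×0.798 = 51117 W
P_out = 44200 W
Losses = P_in − P_out = 51117 − 44200 = 6917 W

6920 W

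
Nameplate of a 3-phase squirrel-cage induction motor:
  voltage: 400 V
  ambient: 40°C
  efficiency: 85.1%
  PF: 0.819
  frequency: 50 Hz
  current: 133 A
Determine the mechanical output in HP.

P_in = √3·V·I·cosφ = 1.732 × 400 × 133 × 0.819 = 75465 W
P_out = η·P_in = 0.851 × 75465 = 64221 W
= 64221/746 = 86.1 HP

86.1 HP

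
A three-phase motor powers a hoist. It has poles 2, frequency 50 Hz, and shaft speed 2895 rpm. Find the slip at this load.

n_s = 120f/p = 120×50/2 = 3000 rpm
s = (n_s − n)/n_s = (3000 − 2895)/3000 = 0.0350

3.50 %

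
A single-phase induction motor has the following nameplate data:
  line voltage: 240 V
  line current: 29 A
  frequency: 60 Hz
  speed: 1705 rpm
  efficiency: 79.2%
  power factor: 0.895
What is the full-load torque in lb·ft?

P_in = V·I·cosφ = 240 × 29 × 0.895 = 6229 W
P_out = η·P_in = 0.792 × 6229 = 4933 W
n = 1705 rpm
ω = 2π×1705/60 = 178.5 rad/s
τ = P_out/ω = 4933/178.5 = 27.64 N·m
In lb·ft: 27.64/1.356 = 20.4 lb·ft

20.4 lb·ft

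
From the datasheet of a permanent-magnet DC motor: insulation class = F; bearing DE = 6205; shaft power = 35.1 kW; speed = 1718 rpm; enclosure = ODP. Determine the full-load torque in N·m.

195 N·m

ω = 2π × 1718/60 = 179.9 rad/s
τ = P/ω = 35100/179.9 = 195 N·m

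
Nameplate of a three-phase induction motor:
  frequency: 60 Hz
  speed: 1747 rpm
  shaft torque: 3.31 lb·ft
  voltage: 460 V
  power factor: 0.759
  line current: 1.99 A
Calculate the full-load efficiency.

τ = 3.31 lb·ft × 1.356 = 4.488 N·m
ω = 2π × 1747/60 = 182.9 rad/s; P_out = τω = 4.488 × 182.9 = 821 W
P_in = √3·V_L·I_L·cosφ = 1.732 × 460 × 1.99 × 0.759 = 1203 W
η = P_out / P_in = 821 / 1203 = 0.682 = 68.2%

68.2 %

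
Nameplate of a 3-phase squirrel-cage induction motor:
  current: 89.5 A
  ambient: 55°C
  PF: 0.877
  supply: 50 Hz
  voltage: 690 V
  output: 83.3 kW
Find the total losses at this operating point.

10500 W

P_in = √3·V·I·cosφ = 1.732×690×89.5×0.877 = 93804 W
P_out = 83300 W
Losses = P_in − P_out = 93804 − 83300 = 10504 W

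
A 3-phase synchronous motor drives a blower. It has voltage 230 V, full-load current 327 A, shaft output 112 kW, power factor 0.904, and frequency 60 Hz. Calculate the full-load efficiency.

95.1 %

P_out = 112 kW = 112000 W
P_in = √3·V_L·I_L·cosφ = 1.732 × 230 × 327 × 0.904 = 117758 W
η = P_out / P_in = 112000 / 117758 = 0.951 = 95.1%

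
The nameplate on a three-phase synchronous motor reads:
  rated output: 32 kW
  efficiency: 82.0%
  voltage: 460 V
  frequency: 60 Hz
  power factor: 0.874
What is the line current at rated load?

P_out = 32 kW = 32000 W
P_in = P_out / η = 32000 / 0.820 = 39024 W
I_L = P_in / (√3·V_L·cosφ) = 39024 / (1.732 × 460 × 0.874) = 56 A

56 A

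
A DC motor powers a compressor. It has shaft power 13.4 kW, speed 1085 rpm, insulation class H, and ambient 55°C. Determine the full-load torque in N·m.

ω = 2π × 1085/60 = 113.6 rad/s
τ = P/ω = 13400/113.6 = 118 N·m

118 N·m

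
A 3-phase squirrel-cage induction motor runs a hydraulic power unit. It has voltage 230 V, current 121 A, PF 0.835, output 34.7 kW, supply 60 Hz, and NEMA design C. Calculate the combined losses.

5550 W

P_in = √3·V·I·cosφ = 1.732×230×121×0.835 = 40248 W
P_out = 34700 W
Losses = P_in − P_out = 40248 − 34700 = 5548 W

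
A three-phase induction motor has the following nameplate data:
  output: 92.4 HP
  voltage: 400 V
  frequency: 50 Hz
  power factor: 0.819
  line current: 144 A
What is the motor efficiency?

84.4 %

P_out = 92.4 × 746 = 68930 W
P_in = √3·V_L·I_L·cosφ = 1.732 × 400 × 144 × 0.819 = 81706 W
η = P_out / P_in = 68930 / 81706 = 0.844 = 84.4%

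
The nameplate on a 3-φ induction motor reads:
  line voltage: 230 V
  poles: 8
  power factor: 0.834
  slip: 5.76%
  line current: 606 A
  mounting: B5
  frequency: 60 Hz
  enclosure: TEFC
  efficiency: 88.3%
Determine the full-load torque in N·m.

2000 N·m

P_in = √3·V·I·cosφ = 1.732 × 230 × 606 × 0.834 = 201333 W
P_out = η·P_in = 0.883 × 201333 = 177777 W
n_s = 120×60/8 = 900 rpm; n = 900×(1−0.0576) = 848 rpm
ω = 2π×848/60 = 88.8 rad/s
τ = P_out/ω = 177777/88.8 = 2000 N·m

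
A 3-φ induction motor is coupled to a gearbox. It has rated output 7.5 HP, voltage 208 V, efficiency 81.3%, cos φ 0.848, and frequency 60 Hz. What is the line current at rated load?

22.5 A

P_out = 7.5 × 746 = 5595 W
P_in = P_out / η = 5595 / 0.813 = 6882 W
I_L = P_in / (√3·V_L·cosφ) = 6882 / (1.732 × 208 × 0.848) = 22.5 A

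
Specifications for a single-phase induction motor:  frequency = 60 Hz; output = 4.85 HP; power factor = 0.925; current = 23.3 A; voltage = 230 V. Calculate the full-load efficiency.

P_out = 4.85 × 746 = 3618 W
P_in = V·I·cosφ = 230 × 23.3 × 0.925 = 4957 W
η = P_out / P_in = 3618 / 4957 = 0.730 = 73.0%

73.0 %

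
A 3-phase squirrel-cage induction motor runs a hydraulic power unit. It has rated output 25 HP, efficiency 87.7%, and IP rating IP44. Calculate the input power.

21.3 kW

P_out = 25 × 746 = 18650 W
P_in = P_out/η = 18650/0.877 = 21266 W = 21.3 kW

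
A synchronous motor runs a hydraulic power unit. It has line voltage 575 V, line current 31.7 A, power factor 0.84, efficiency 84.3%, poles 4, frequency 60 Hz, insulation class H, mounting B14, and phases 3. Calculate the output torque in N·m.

P_in = √3·V·I·cosφ = 1.732 × 575 × 31.7 × 0.84 = 26519 W
P_out = η·P_in = 0.843 × 26519 = 22356 W
n = n_s = 120×60/4 = 1800 rpm (synchronous)
ω = 2π×1800/60 = 188.5 rad/s
τ = P_out/ω = 22356/188.5 = 119 N·m

119 N·m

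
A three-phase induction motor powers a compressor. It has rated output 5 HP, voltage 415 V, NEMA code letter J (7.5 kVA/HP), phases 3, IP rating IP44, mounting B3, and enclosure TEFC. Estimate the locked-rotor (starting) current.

S_LR = 7.5 × 5 = 37.5 kVA
I_LR = S_LR/(√3·V_L) = 37500/(1.732×415) = 52.2 A

52.2 A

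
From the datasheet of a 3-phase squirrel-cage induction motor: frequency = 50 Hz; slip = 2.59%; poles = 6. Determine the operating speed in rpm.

974 rpm

n_s = 120f/p = 120×50/6 = 1000 rpm
n = n_s(1 − s) = 1000 × (1 − 0.0259) = 974 rpm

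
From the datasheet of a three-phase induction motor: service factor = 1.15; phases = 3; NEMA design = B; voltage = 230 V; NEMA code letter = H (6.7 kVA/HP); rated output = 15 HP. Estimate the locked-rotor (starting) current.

S_LR = 6.7 × 15 = 100.5 kVA
I_LR = S_LR/(√3·V_L) = 100500/(1.732×230) = 252 A

252 A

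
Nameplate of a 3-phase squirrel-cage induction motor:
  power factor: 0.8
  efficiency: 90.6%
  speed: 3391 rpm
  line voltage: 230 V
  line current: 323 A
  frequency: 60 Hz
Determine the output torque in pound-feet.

P_in = √3·V·I·cosφ = 1.732 × 230 × 323 × 0.8 = 102936 W
P_out = η·P_in = 0.906 × 102936 = 93260 W
n = 3391 rpm
ω = 2π×3391/60 = 355.1 rad/s
τ = P_out/ω = 93260/355.1 = 262.6 N·m
In lb·ft: 262.6/1.356 = 194 lb·ft

194 lb·ft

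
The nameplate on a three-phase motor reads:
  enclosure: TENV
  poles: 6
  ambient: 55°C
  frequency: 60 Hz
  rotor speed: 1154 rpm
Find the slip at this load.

3.83 %

n_s = 120f/p = 120×60/6 = 1200 rpm
s = (n_s − n)/n_s = (1200 − 1154)/1200 = 0.0383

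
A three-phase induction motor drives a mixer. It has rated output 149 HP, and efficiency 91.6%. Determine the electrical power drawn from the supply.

121 kW

P_out = 149 × 746 = 111154 W
P_in = P_out/η = 111154/0.916 = 121347 W = 121 kW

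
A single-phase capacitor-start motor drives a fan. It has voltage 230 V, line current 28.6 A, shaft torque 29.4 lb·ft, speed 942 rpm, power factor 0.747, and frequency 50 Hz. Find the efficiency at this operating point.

80.0 %

τ = 29.4 lb·ft × 1.356 = 39.87 N·m
ω = 2π × 942/60 = 98.65 rad/s; P_out = τω = 39.87 × 98.65 = 3933 W
P_in = V·I·cosφ = 230 × 28.6 × 0.747 = 4914 W
η = P_out / P_in = 3933 / 4914 = 0.800 = 80.0%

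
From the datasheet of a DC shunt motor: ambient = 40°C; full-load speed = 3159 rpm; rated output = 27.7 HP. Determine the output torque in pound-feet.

46.1 lb·ft

P_out = 27.7 × 746 = 20664 W
ω = 2π × 3159/60 = 330.8 rad/s
τ = P_out/ω = 20664/330.8 = 62.47 N·m
In lb·ft: 62.47/1.356 = 46.1 lb·ft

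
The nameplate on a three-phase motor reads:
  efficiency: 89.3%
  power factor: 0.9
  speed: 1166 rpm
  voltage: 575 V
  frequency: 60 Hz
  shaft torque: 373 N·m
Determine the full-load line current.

ω = 2π×1166/60 = 122.1 rad/s; P_out = τω = 373 × 122.1 = 45543 W
P_in = P_out / η = 45543 / 0.893 = 51000 W
I_L = P_in / (√3·V_L·cosφ) = 51000 / (1.732 × 575 × 0.9) = 56.9 A

56.9 A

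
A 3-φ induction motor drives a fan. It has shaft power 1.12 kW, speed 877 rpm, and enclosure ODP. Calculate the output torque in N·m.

ω = 2π × 877/60 = 91.84 rad/s
τ = P/ω = 1120/91.84 = 12.2 N·m

12.2 N·m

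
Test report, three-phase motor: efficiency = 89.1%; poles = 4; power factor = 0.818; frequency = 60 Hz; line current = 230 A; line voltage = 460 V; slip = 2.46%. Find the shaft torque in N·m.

P_in = √3·V·I·cosφ = 1.732 × 460 × 230 × 0.818 = 149895 W
P_out = η·P_in = 0.891 × 149895 = 133556 W
n_s = 120×60/4 = 1800 rpm; n = 1800×(1−0.0246) = 1756 rpm
ω = 2π×1756/60 = 183.9 rad/s
τ = P_out/ω = 133556/183.9 = 726 N·m

726 N·m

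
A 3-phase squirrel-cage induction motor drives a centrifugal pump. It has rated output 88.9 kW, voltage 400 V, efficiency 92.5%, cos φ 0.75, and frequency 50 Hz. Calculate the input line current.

P_out = 88.9 kW = 88900 W
P_in = P_out / η = 88900 / 0.925 = 96108 W
I_L = P_in / (√3·V_L·cosφ) = 96108 / (1.732 × 400 × 0.75) = 185 A

185 A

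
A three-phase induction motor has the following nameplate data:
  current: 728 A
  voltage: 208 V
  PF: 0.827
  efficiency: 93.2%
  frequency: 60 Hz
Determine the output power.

P_in = √3·V·I·cosφ = 1.732 × 208 × 728 × 0.827 = 216894 W
P_out = η·P_in = 0.932 × 216894 = 202145 W

202 kW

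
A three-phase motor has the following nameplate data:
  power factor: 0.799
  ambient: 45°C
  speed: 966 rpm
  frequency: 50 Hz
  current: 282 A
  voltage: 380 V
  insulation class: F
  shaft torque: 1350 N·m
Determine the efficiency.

92.1 %

ω = 2π × 966/60 = 101.2 rad/s; P_out = τω = 1350 × 101.2 = 136620 W
P_in = √3·V_L·I_L·cosφ = 1.732 × 380 × 282 × 0.799 = 148295 W
η = P_out / P_in = 136620 / 148295 = 0.921 = 92.1%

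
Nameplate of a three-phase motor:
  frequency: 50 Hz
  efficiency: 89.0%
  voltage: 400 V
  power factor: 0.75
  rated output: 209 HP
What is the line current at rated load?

337 A

P_out = 209 × 746 = 155914 W
P_in = P_out / η = 155914 / 0.890 = 175184 W
I_L = P_in / (√3·V_L·cosφ) = 175184 / (1.732 × 400 × 0.75) = 337 A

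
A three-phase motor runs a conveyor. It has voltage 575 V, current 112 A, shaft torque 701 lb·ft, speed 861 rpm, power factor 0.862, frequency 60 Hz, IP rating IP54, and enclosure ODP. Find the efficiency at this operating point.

89.1 %

τ = 701 lb·ft × 1.356 = 950.6 N·m
ω = 2π × 861/60 = 90.16 rad/s; P_out = τω = 950.6 × 90.16 = 85706 W
P_in = √3·V_L·I_L·cosφ = 1.732 × 575 × 112 × 0.862 = 96148 W
η = P_out / P_in = 85706 / 96148 = 0.891 = 89.1%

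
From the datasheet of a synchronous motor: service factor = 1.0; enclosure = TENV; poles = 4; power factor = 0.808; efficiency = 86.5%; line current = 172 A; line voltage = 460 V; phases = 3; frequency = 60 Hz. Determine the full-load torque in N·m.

P_in = √3·V·I·cosφ = 1.732 × 460 × 172 × 0.808 = 110725 W
P_out = η·P_in = 0.865 × 110725 = 95777 W
n = n_s = 120×60/4 = 1800 rpm (synchronous)
ω = 2π×1800/60 = 188.5 rad/s
τ = P_out/ω = 95777/188.5 = 508 N·m

508 N·m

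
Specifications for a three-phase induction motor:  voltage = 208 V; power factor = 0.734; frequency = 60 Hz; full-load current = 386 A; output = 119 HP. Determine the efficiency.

P_out = 119 × 746 = 88774 W
P_in = √3·V_L·I_L·cosφ = 1.732 × 208 × 386 × 0.734 = 102069 W
η = P_out / P_in = 88774 / 102069 = 0.870 = 87.0%

87.0 %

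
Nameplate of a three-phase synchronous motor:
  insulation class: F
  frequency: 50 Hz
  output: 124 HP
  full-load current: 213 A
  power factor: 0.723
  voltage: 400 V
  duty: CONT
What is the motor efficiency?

P_out = 124 × 746 = 92504 W
P_in = √3·V_L·I_L·cosφ = 1.732 × 400 × 213 × 0.723 = 106691 W
η = P_out / P_in = 92504 / 106691 = 0.867 = 86.7%

86.7 %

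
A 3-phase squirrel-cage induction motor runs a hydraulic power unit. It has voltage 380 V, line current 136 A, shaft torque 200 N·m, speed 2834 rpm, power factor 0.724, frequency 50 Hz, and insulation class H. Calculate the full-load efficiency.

91.6 %

ω = 2π × 2834/60 = 296.8 rad/s; P_out = τω = 200 × 296.8 = 59360 W
P_in = √3·V_L·I_L·cosφ = 1.732 × 380 × 136 × 0.724 = 64805 W
η = P_out / P_in = 59360 / 64805 = 0.916 = 91.6%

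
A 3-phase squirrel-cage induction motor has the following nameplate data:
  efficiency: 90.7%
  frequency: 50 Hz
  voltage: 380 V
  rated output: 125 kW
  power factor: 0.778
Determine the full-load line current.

269 A

P_out = 125 kW = 125000 W
P_in = P_out / η = 125000 / 0.907 = 137817 W
I_L = P_in / (√3·V_L·cosφ) = 137817 / (1.732 × 380 × 0.778) = 269 A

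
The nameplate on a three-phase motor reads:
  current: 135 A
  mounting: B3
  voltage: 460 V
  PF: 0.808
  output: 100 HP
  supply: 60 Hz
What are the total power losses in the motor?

12.3 kW

P_in = √3·V·I·cosφ = 1.732×460×135×0.808 = 86906 W
P_out = 100×746 = 74600 W
Losses = P_in − P_out = 86906 − 74600 = 12306 W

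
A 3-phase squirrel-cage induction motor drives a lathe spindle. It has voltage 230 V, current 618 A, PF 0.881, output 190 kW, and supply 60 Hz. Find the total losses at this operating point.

P_in = √3·V·I·cosφ = 1.732×230×618×0.881 = 216890 W
P_out = 190000 W
Losses = P_in − P_out = 216890 − 190000 = 26890 W

26.9 kW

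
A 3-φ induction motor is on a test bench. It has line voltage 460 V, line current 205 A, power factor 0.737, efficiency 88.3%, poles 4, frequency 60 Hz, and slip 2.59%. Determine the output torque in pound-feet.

P_in = √3·V·I·cosφ = 1.732 × 460 × 205 × 0.737 = 120372 W
P_out = η·P_in = 0.883 × 120372 = 106288 W
n_s = 120×60/4 = 1800 rpm; n = 1800×(1−0.0259) = 1753 rpm
ω = 2π×1753/60 = 183.6 rad/s
τ = P_out/ω = 106288/183.6 = 578.9 N·m
In lb·ft: 578.9/1.356 = 427 lb·ft

427 lb·ft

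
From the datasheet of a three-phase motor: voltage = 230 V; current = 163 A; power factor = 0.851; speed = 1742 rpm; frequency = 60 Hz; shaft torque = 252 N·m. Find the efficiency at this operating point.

ω = 2π × 1742/60 = 182.4 rad/s; P_out = τω = 252 × 182.4 = 45965 W
P_in = √3·V_L·I_L·cosφ = 1.732 × 230 × 163 × 0.851 = 55258 W
η = P_out / P_in = 45965 / 55258 = 0.832 = 83.2%

83.2 %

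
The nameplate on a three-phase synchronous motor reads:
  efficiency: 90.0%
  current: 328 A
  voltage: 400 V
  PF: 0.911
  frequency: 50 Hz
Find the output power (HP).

250 HP

P_in = √3·V·I·cosφ = 1.732 × 400 × 328 × 0.911 = 207014 W
P_out = η·P_in = 0.9 × 207014 = 186313 W
= 186313/746 = 250 HP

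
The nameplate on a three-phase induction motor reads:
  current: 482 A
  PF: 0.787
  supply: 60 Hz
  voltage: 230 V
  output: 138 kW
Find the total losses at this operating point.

13.1 kW

P_in = √3·V·I·cosφ = 1.732×230×482×0.787 = 151111 W
P_out = 138000 W
Losses = P_in − P_out = 151111 − 138000 = 13111 W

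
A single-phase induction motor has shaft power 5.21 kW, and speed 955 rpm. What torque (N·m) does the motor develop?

ω = 2π × 955/60 = 100 rad/s
τ = P/ω = 5210/100 = 52.1 N·m

52.1 N·m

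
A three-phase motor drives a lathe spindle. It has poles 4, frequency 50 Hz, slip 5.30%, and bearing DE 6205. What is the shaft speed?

1420 rpm

n_s = 120f/p = 120×50/4 = 1500 rpm
n = n_s(1 − s) = 1500 × (1 − 0.053) = 1420 rpm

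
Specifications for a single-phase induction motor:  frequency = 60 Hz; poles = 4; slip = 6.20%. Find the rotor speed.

1688 rpm

n_s = 120f/p = 120×60/4 = 1800 rpm
n = n_s(1 − s) = 1800 × (1 − 0.062) = 1688 rpm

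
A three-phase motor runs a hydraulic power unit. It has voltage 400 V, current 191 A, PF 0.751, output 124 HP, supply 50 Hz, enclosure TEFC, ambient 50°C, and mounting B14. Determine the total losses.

P_in = √3·V·I·cosφ = 1.732×400×191×0.751 = 99376 W
P_out = 124×746 = 92504 W
Losses = P_in − P_out = 99376 − 92504 = 6872 W

6870 W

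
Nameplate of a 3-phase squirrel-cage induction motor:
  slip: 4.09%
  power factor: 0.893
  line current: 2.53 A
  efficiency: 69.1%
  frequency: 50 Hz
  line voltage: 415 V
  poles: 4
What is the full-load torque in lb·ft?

P_in = √3·V·I·cosφ = 1.732 × 415 × 2.53 × 0.893 = 1624 W
P_out = η·P_in = 0.691 × 1624 = 1122 W
n_s = 120×50/4 = 1500 rpm; n = 1500×(1−0.0409) = 1439 rpm
ω = 2π×1439/60 = 150.7 rad/s
τ = P_out/ω = 1122/150.7 = 7.445 N·m
In lb·ft: 7.445/1.356 = 5.49 lb·ft

5.49 lb·ft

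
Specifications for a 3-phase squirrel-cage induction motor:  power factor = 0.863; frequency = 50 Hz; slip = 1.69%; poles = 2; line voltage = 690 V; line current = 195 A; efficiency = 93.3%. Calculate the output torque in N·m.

P_in = √3·V·I·cosφ = 1.732 × 690 × 195 × 0.863 = 201114 W
P_out = η·P_in = 0.933 × 201114 = 187639 W
n_s = 120×50/2 = 3000 rpm; n = 3000×(1−0.0169) = 2949 rpm
ω = 2π×2949/60 = 308.8 rad/s
τ = P_out/ω = 187639/308.8 = 608 N·m

608 N·m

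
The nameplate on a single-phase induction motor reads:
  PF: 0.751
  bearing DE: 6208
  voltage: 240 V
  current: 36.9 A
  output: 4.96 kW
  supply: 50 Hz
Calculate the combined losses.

P_in = V·I·cosφ = 240×36.9×0.751 = 6651 W
P_out = 4960 W
Losses = P_in − P_out = 6651 − 4960 = 1691 W

1690 W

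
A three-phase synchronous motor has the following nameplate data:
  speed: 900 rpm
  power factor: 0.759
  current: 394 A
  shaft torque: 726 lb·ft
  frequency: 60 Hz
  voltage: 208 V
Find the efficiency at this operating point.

τ = 726 lb·ft × 1.356 = 984.5 N·m
ω = 2π × 900/60 = 94.25 rad/s; P_out = τω = 984.5 × 94.25 = 92789 W
P_in = √3·V_L·I_L·cosφ = 1.732 × 208 × 394 × 0.759 = 107733 W
η = P_out / P_in = 92789 / 107733 = 0.861 = 86.1%

86.1 %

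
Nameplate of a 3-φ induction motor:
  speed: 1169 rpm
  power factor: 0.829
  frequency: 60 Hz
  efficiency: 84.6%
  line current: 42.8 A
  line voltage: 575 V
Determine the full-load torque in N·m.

P_in = √3·V·I·cosφ = 1.732 × 575 × 42.8 × 0.829 = 35336 W
P_out = η·P_in = 0.846 × 35336 = 29894 W
n = 1169 rpm
ω = 2π×1169/60 = 122.4 rad/s
τ = P_out/ω = 29894/122.4 = 244 N·m

244 N·m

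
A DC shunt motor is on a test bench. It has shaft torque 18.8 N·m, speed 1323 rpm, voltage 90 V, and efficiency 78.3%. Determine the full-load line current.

ω = 2π×1323/60 = 138.5 rad/s; P_out = τω = 18.8 × 138.5 = 2604 W
P_in = P_out / η = 2604 / 0.783 = 3326 W
I = P_in / V = 3326 / 90 = 37 A

37 A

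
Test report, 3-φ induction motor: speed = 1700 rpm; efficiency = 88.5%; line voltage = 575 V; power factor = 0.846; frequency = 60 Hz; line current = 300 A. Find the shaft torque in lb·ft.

P_in = √3·V·I·cosφ = 1.732 × 575 × 300 × 0.846 = 252759 W
P_out = η·P_in = 0.885 × 252759 = 223692 W
n = 1700 rpm
ω = 2π×1700/60 = 178 rad/s
τ = P_out/ω = 223692/178 = 1257 N·m
In lb·ft: 1257/1.356 = 927 lb·ft

927 lb·ft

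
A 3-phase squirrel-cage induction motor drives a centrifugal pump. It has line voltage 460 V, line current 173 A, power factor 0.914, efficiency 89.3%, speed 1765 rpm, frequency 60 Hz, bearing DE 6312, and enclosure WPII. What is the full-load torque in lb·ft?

P_in = √3·V·I·cosφ = 1.732 × 460 × 173 × 0.914 = 125979 W
P_out = η·P_in = 0.893 × 125979 = 112499 W
n = 1765 rpm
ω = 2π×1765/60 = 184.8 rad/s
τ = P_out/ω = 112499/184.8 = 608.8 N·m
In lb·ft: 608.8/1.356 = 449 lb·ft

449 lb·ft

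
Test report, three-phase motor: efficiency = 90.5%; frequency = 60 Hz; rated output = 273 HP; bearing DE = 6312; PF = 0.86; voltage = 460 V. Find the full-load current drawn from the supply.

P_out = 273 × 746 = 203658 W
P_in = P_out / η = 203658 / 0.905 = 225036 W
I_L = P_in / (√3·V_L·cosφ) = 225036 / (1.732 × 460 × 0.86) = 328 A

328 A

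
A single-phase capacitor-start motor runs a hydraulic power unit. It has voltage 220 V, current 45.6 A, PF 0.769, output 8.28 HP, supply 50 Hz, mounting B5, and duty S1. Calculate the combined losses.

P_in = V·I·cosφ = 220×45.6×0.769 = 7715 W
P_out = 8.28×746 = 6177 W
Losses = P_in − P_out = 7715 − 6177 = 1538 W

1540 W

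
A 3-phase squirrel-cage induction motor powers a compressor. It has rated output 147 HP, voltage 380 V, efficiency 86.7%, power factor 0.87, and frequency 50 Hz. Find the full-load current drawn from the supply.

221 A

P_out = 147 × 746 = 109662 W
P_in = P_out / η = 109662 / 0.867 = 126484 W
I_L = P_in / (√3·V_L·cosφ) = 126484 / (1.732 × 380 × 0.87) = 221 A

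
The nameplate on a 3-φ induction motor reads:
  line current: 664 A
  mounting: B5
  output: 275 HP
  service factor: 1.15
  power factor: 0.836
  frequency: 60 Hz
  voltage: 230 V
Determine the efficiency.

92.8 %

P_out = 275 × 746 = 205150 W
P_in = √3·V_L·I_L·cosφ = 1.732 × 230 × 664 × 0.836 = 221131 W
η = P_out / P_in = 205150 / 221131 = 0.928 = 92.8%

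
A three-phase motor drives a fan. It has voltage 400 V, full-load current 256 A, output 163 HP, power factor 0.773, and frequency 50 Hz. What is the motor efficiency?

P_out = 163 × 746 = 121598 W
P_in = √3·V_L·I_L·cosφ = 1.732 × 400 × 256 × 0.773 = 137097 W
η = P_out / P_in = 121598 / 137097 = 0.887 = 88.7%

88.7 %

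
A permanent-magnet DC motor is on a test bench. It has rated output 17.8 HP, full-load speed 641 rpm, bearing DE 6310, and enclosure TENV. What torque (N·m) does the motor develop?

P_out = 17.8 × 746 = 13279 W
ω = 2π × 641/60 = 67.13 rad/s
τ = P_out/ω = 13279/67.13 = 198 N·m

198 N·m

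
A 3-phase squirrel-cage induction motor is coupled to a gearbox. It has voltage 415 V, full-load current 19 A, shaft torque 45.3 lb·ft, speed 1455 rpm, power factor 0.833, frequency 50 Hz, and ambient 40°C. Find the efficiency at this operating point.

82.3 %

τ = 45.3 lb·ft × 1.356 = 61.43 N·m
ω = 2π × 1455/60 = 152.4 rad/s; P_out = τω = 61.43 × 152.4 = 9362 W
P_in = √3·V_L·I_L·cosφ = 1.732 × 415 × 19 × 0.833 = 11376 W
η = P_out / P_in = 9362 / 11376 = 0.823 = 82.3%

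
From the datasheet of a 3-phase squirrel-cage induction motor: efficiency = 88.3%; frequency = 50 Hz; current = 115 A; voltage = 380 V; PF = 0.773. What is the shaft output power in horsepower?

P_in = √3·V·I·cosφ = 1.732 × 380 × 115 × 0.773 = 58507 W
P_out = η·P_in = 0.883 × 58507 = 51662 W
= 51662/746 = 69.3 HP

69.3 HP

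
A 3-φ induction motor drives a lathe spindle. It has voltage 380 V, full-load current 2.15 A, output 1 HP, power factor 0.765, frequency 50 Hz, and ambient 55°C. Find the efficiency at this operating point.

68.9 %

P_out = 1 × 746 = 746 W
P_in = √3·V_L·I_L·cosφ = 1.732 × 380 × 2.15 × 0.765 = 1083 W
η = P_out / P_in = 746 / 1083 = 0.689 = 68.9%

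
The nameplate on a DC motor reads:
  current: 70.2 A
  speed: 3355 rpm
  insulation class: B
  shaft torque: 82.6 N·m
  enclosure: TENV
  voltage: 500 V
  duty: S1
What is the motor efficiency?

ω = 2π × 3355/60 = 351.3 rad/s; P_out = τω = 82.6 × 351.3 = 29017 W
P_in = V·I = 500 × 70.2 = 35100 W
η = P_out / P_in = 29017 / 35100 = 0.827 = 82.7%

82.7 %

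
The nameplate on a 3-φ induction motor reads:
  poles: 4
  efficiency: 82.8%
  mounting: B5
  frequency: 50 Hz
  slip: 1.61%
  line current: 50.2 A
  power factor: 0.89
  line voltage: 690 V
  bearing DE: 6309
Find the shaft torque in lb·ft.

P_in = √3·V·I·cosφ = 1.732 × 690 × 50.2 × 0.89 = 53394 W
P_out = η·P_in = 0.828 × 53394 = 44210 W
n_s = 120×50/4 = 1500 rpm; n = 1500×(1−0.0161) = 1476 rpm
ω = 2π×1476/60 = 154.6 rad/s
τ = P_out/ω = 44210/154.6 = 286 N·m
In lb·ft: 286/1.356 = 211 lb·ft

211 lb·ft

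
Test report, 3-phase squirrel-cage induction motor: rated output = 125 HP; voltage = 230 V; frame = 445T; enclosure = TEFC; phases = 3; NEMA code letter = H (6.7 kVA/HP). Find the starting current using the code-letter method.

S_LR = 6.7 × 125 = 837.5 kVA
I_LR = S_LR/(√3·V_L) = 837500/(1.732×230) = 2100 A

2100 A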